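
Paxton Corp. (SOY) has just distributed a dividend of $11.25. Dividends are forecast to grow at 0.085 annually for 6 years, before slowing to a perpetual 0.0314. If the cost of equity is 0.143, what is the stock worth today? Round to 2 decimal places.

Two-stage DDM. Project D₁…D_6 at 0.085, terminal growth 0.0314, discount at r = 0.143.
D_1 = 12.2062
D_2 = 13.2438
D_3 = 14.3695
D_4 = 15.5909
D_5 = 16.9161
D_6 = 18.3540
Terminal value at t=6: TV = D_7/(r−g) = 18.9303/(0.143−0.0314) = 169.6266
P₀ = 12.2062/(1+0.143)^1 + 13.2438/(1+0.143)^2 + 14.3695/(1+0.143)^3 + 15.5909/(1+0.143)^4 + 16.9161/(1+0.143)^5 + 18.3540/(1+0.143)^6 + 169.6266/(1+0.143)^6 = 132.5463

$132.55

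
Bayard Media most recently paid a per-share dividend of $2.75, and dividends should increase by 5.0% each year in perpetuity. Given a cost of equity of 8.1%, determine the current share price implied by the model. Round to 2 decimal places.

$93.15

Gordon growth model: P₀ = D₁/(r − g). D₁ = 2.75 × (1 + 0.05) = 2.8875.
P₀ = 2.8875 / (0.081 − 0.05) = 2.8875 / 0.031 = 93.1452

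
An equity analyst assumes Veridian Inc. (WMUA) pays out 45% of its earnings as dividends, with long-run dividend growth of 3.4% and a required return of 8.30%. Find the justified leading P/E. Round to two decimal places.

Justified leading P/E = b/(r−g) = 0.45/(0.083−0.034) = 9.1837

9.18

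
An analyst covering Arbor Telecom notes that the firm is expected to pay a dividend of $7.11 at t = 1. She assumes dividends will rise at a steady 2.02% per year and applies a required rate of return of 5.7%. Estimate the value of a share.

$193.21

Gordon growth model: P₀ = D₁/(r − g), with D₁ = 7.11 given directly.
P₀ = 7.1100 / (0.057 − 0.0202) = 7.1100 / 0.0368 = 193.2065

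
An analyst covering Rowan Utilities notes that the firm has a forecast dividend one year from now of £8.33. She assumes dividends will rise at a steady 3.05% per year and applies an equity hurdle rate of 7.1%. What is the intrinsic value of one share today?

Gordon growth model: P₀ = D₁/(r − g), with D₁ = 8.33 given directly.
P₀ = 8.3300 / (0.071 − 0.0305) = 8.3300 / 0.0405 = 205.6790

£205.68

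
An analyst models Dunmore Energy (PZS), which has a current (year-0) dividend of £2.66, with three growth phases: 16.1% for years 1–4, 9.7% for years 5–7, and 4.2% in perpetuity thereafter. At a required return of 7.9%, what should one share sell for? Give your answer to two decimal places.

Three-stage DDM. Project D₁…D_7; terminal Gordon value at t=7 with g = 0.042; discount at r = 0.079.
D_1 = 3.0883
D_2 = 3.5855
D_3 = 4.1627
D_4 = 4.8329
D_5 = 5.3017
D_6 = 5.8160
D_7 = 6.3801
TV_7 = 6.6481/(0.079−0.042) = 179.6786
P₀ = Σ Dₜ/(1+r)ᵗ + TV_7/(1+r)^7 = 129.4013

£129.40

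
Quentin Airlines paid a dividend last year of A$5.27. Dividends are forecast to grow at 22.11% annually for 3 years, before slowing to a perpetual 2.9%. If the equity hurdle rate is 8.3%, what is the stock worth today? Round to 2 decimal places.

Two-stage DDM. Project D₁…D_3 at 0.2211, terminal growth 0.029, discount at r = 0.083.
D_1 = 6.4352
D_2 = 7.8580
D_3 = 9.5954
Terminal value at t=3: TV = D_4/(r−g) = 9.8737/(0.083−0.029) = 182.8462
P₀ = 6.4352/(1+0.083)^1 + 7.8580/(1+0.083)^2 + 9.5954/(1+0.083)^3 + 182.8462/(1+0.083)^3 = 164.1421

A$164.14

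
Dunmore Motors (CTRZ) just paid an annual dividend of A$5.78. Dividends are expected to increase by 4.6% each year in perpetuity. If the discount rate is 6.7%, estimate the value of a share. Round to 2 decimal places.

A$287.90

Gordon growth model: P₀ = D₁/(r − g). D₁ = 5.78 × (1 + 0.046) = 6.0459.
P₀ = 6.0459 / (0.067 − 0.046) = 6.0459 / 0.021 = 287.8990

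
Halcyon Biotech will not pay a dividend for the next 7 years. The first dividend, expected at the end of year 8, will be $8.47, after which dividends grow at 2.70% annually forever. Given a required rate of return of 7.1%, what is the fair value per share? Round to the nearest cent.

Deferred-dividend DDM. At t=7 the remaining stream is a growing perpetuity with first payment D_8 = 8.47.
V_7 = D_8/(r−g) = 8.47/(0.071−0.027) = 192.5000
P₀ = V_7/(1+r)^7 = 192.5000/(1+0.071)^7 = 119.0980

$119.10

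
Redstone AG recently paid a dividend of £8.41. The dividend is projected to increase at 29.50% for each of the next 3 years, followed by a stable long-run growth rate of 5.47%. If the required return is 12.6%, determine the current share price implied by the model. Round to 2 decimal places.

£222.84

Two-stage DDM. Project D₁…D_3 at 0.295, terminal growth 0.0547, discount at r = 0.126.
D_1 = 10.8910
D_2 = 14.1038
D_3 = 18.2644
Terminal value at t=3: TV = D_4/(r−g) = 19.2635/(0.126−0.0547) = 270.1747
P₀ = 10.8910/(1+0.126)^1 + 14.1038/(1+0.126)^2 + 18.2644/(1+0.126)^3 + 270.1747/(1+0.126)^3 = 222.8369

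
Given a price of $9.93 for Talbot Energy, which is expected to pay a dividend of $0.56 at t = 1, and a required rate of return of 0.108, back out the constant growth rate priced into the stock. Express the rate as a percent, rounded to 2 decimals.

From P₀ = D₁/(r − g), the implied growth is g = r − D₁/P₀.
g = 0.108 − 0.56/9.93 = 0.108 − 0.05639 = 0.05161

5.16%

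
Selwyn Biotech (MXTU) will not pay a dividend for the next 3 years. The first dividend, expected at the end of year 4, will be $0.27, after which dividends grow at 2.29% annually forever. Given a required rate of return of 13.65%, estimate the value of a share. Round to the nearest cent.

Deferred-dividend DDM. At t=3 the remaining stream is a growing perpetuity with first payment D_4 = 0.27.
V_3 = D_4/(r−g) = 0.27/(0.1365−0.0229) = 2.3768
P₀ = V_3/(1+r)^3 = 2.3768/(1+0.1365)^3 = 1.6191

$1.62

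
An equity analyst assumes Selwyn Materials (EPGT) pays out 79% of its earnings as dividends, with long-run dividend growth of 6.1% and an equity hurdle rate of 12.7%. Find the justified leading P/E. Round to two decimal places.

11.97

Justified leading P/E = b/(r−g) = 0.79/(0.127−0.061) = 11.9697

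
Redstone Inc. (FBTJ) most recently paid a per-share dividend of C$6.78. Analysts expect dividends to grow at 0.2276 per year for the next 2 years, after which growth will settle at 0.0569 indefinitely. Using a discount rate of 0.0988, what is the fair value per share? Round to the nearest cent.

C$229.50

Two-stage DDM. Project D₁…D_2 at 0.2276, terminal growth 0.0569, discount at r = 0.0988.
D_1 = 8.3231
D_2 = 10.2175
Terminal value at t=2: TV = D_3/(r−g) = 10.7988/(0.0988−0.0569) = 257.7290
P₀ = 8.3231/(1+0.0988)^1 + 10.2175/(1+0.0988)^2 + 257.7290/(1+0.0988)^2 = 229.5021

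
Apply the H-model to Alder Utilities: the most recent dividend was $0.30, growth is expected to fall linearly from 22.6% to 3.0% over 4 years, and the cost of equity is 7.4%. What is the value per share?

H-model: P₀ = D₀[(1+g_L) + H(g_S−g_L)]/(r−g_L), with H = 4/2 = 2.
P₀ = 0.30 × [(1+0.03) + 2×(0.226−0.03)] / (0.074−0.03)
   = 0.30 × 1.4220 / 0.044 = 9.6955

$9.70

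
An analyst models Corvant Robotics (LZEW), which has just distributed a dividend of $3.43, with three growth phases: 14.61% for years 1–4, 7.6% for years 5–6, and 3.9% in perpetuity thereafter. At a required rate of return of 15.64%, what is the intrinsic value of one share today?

$44.72

Three-stage DDM. Project D₁…D_6; terminal Gordon value at t=6 with g = 0.039; discount at r = 0.1564.
D_1 = 3.9311
D_2 = 4.5055
D_3 = 5.1637
D_4 = 5.9181
D_5 = 6.3679
D_6 = 6.8519
TV_6 = 7.1191/(0.1564−0.039) = 60.6396
P₀ = Σ Dₜ/(1+r)ᵗ + TV_6/(1+r)^6 = 44.7193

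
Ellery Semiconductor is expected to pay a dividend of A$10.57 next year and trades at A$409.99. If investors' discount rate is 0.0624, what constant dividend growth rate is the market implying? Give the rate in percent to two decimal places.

From P₀ = D₁/(r − g), the implied growth is g = r − D₁/P₀.
g = 0.0624 − 10.57/409.99 = 0.0624 − 0.02578 = 0.03662

3.66%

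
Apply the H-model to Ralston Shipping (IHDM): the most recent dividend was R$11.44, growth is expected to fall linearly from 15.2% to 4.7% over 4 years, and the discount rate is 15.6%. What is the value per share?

R$131.93

H-model: P₀ = D₀[(1+g_L) + H(g_S−g_L)]/(r−g_L), with H = 4/2 = 2.
P₀ = 11.44 × [(1+0.047) + 2×(0.152−0.047)] / (0.156−0.047)
   = 11.44 × 1.2570 / 0.109 = 131.9273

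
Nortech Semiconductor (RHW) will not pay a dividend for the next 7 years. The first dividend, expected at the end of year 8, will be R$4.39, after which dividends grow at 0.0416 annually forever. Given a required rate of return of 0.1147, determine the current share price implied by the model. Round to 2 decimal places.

Deferred-dividend DDM. At t=7 the remaining stream is a growing perpetuity with first payment D_8 = 4.39.
V_7 = D_8/(r−g) = 4.39/(0.1147−0.0416) = 60.0547
P₀ = V_7/(1+r)^7 = 60.0547/(1+0.1147)^7 = 28.0828

R$28.08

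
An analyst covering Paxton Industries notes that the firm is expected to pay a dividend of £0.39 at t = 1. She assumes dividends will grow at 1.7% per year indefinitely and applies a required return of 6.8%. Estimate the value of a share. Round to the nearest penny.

£7.65

Gordon growth model: P₀ = D₁/(r − g), with D₁ = 0.39 given directly.
P₀ = 0.3900 / (0.068 − 0.017) = 0.3900 / 0.051 = 7.6471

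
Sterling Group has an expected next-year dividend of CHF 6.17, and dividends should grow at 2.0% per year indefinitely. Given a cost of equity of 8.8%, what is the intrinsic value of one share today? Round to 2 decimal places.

CHF 90.74

Gordon growth model: P₀ = D₁/(r − g), with D₁ = 6.17 given directly.
P₀ = 6.1700 / (0.088 − 0.02) = 6.1700 / 0.068 = 90.7353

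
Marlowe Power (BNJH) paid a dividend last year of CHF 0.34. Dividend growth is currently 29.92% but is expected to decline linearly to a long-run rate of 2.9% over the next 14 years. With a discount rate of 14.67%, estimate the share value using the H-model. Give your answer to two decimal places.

H-model: P₀ = D₀[(1+g_L) + H(g_S−g_L)]/(r−g_L), with H = 14/2 = 7.
P₀ = 0.34 × [(1+0.029) + 7×(0.2992−0.029)] / (0.1467−0.029)
   = 0.34 × 2.9204 / 0.1177 = 8.4362

CHF 8.44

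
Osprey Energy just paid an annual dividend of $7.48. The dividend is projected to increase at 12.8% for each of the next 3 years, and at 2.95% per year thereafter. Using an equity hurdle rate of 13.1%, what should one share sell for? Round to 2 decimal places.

$97.59

Two-stage DDM. Project D₁…D_3 at 0.128, terminal growth 0.0295, discount at r = 0.131.
D_1 = 8.4374
D_2 = 9.5174
D_3 = 10.7357
Terminal value at t=3: TV = D_4/(r−g) = 11.0524/(0.131−0.0295) = 108.8903
P₀ = 8.4374/(1+0.131)^1 + 9.5174/(1+0.131)^2 + 10.7357/(1+0.131)^3 + 108.8903/(1+0.131)^3 = 97.5876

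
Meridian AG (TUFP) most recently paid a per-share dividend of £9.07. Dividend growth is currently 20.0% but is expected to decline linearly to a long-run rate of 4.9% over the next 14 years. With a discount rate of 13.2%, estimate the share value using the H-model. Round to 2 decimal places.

£230.14

H-model: P₀ = D₀[(1+g_L) + H(g_S−g_L)]/(r−g_L), with H = 14/2 = 7.
P₀ = 9.07 × [(1+0.049) + 7×(0.2−0.049)] / (0.132−0.049)
   = 9.07 × 2.1060 / 0.083 = 230.1376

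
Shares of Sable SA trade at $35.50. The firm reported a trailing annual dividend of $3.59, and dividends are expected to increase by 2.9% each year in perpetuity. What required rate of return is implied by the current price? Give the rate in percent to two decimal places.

Rearranging the constant-growth DDM: r = D₁/P₀ + g.
D₁ = 3.59 × (1 + 0.029) = 3.6941.
r = 3.6941 / 35.50 + 0.029 = 0.10406 + 0.029 = 0.13306

13.31%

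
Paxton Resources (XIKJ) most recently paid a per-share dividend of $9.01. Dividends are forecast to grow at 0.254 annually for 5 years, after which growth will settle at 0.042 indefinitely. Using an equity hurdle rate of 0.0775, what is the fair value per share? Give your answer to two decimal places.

$637.29

Two-stage DDM. Project D₁…D_5 at 0.254, terminal growth 0.042, discount at r = 0.0775.
D_1 = 11.2985
D_2 = 14.1684
D_3 = 17.7671
D_4 = 22.2800
D_5 = 27.9391
Terminal value at t=5: TV = D_6/(r−g) = 29.1125/(0.0775−0.042) = 820.0717
P₀ = 11.2985/(1+0.0775)^1 + 14.1684/(1+0.0775)^2 + 17.7671/(1+0.0775)^3 + 22.2800/(1+0.0775)^4 + 27.9391/(1+0.0775)^5 + 820.0717/(1+0.0775)^5 = 637.2894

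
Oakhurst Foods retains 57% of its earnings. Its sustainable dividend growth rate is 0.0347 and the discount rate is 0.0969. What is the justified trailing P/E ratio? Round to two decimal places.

Payout ratio b = 1 − 0.57 = 0.43.
Justified trailing P/E = b(1+g)/(r−g) = 0.43×(1+0.0347)/(0.0969−0.0347) = 7.1531

7.15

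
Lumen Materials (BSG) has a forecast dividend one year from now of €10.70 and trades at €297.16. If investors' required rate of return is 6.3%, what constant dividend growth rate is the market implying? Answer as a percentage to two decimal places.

From P₀ = D₁/(r − g), the implied growth is g = r − D₁/P₀.
g = 0.063 − 10.70/297.16 = 0.063 − 0.03601 = 0.02699

2.70%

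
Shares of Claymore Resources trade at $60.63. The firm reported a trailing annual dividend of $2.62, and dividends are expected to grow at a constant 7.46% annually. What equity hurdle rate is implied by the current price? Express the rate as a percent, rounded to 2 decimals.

12.10%

Rearranging the constant-growth DDM: r = D₁/P₀ + g.
D₁ = 2.62 × (1 + 0.0746) = 2.8155.
r = 2.8155 / 60.63 + 0.0746 = 0.04644 + 0.0746 = 0.12104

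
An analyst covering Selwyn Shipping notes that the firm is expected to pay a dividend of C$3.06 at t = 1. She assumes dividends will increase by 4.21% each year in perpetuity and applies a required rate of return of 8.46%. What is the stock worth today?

C$72.00

Gordon growth model: P₀ = D₁/(r − g), with D₁ = 3.06 given directly.
P₀ = 3.0600 / (0.0846 − 0.0421) = 3.0600 / 0.0425 = 72.0000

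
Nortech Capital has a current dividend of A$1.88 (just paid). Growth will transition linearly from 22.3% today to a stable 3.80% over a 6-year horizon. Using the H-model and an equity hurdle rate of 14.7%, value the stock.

A$27.48

H-model: P₀ = D₀[(1+g_L) + H(g_S−g_L)]/(r−g_L), with H = 6/2 = 3.
P₀ = 1.88 × [(1+0.038) + 3×(0.223−0.038)] / (0.147−0.038)
   = 1.88 × 1.5930 / 0.109 = 27.4756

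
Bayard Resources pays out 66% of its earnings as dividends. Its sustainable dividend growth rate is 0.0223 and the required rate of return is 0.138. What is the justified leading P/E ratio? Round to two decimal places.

5.70

Justified leading P/E = b/(r−g) = 0.66/(0.138−0.0223) = 5.7044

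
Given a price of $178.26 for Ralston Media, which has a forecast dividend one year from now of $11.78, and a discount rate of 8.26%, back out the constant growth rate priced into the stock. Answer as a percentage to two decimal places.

1.65%

From P₀ = D₁/(r − g), the implied growth is g = r − D₁/P₀.
g = 0.0826 − 11.78/178.26 = 0.0826 − 0.06608 = 0.01652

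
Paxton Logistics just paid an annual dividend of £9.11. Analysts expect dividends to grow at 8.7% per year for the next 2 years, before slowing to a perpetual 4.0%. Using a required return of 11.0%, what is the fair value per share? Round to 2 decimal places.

£147.46

Two-stage DDM. Project D₁…D_2 at 0.087, terminal growth 0.04, discount at r = 0.11.
D_1 = 9.9026
D_2 = 10.7641
Terminal value at t=2: TV = D_3/(r−g) = 11.1947/(0.11−0.04) = 159.9237
P₀ = 9.9026/(1+0.11)^1 + 10.7641/(1+0.11)^2 + 159.9237/(1+0.11)^2 = 147.4553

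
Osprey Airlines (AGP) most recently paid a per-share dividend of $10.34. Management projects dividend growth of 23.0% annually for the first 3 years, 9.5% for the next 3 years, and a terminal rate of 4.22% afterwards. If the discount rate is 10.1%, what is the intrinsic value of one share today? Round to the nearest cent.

$333.03

Three-stage DDM. Project D₁…D_6; terminal Gordon value at t=6 with g = 0.0422; discount at r = 0.101.
D_1 = 12.7182
D_2 = 15.6434
D_3 = 19.2414
D_4 = 21.0693
D_5 = 23.0709
D_6 = 25.2626
TV_6 = 26.3287/(0.101−0.0422) = 447.7669
P₀ = Σ Dₜ/(1+r)ᵗ + TV_6/(1+r)^6 = 333.0331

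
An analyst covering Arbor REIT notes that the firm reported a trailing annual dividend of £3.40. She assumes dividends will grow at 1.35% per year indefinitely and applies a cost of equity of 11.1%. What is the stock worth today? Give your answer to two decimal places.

£35.34

Gordon growth model: P₀ = D₁/(r − g). D₁ = 3.40 × (1 + 0.0135) = 3.4459.
P₀ = 3.4459 / (0.111 − 0.0135) = 3.4459 / 0.0975 = 35.3426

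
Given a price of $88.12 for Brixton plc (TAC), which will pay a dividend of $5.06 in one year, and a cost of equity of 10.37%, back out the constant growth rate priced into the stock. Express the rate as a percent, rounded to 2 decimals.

From P₀ = D₁/(r − g), the implied growth is g = r − D₁/P₀.
g = 0.1037 − 5.06/88.12 = 0.1037 − 0.05742 = 0.04628

4.63%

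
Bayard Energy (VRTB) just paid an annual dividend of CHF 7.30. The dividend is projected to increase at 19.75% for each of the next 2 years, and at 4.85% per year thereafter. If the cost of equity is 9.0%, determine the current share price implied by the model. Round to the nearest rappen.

CHF 239.44

Two-stage DDM. Project D₁…D_2 at 0.1975, terminal growth 0.0485, discount at r = 0.09.
D_1 = 8.7417
D_2 = 10.4682
Terminal value at t=2: TV = D_3/(r−g) = 10.9760/(0.09−0.0485) = 264.4809
P₀ = 8.7417/(1+0.09)^1 + 10.4682/(1+0.09)^2 + 264.4809/(1+0.09)^2 = 239.4391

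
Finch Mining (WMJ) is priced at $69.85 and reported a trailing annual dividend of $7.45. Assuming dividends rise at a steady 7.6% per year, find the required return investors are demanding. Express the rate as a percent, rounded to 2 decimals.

19.08%

Rearranging the constant-growth DDM: r = D₁/P₀ + g.
D₁ = 7.45 × (1 + 0.076) = 8.0162.
r = 8.0162 / 69.85 + 0.076 = 0.11476 + 0.076 = 0.19076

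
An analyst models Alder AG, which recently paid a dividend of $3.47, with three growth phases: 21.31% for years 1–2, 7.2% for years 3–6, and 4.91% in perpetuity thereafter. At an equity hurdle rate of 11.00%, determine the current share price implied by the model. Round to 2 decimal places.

$85.25

Three-stage DDM. Project D₁…D_6; terminal Gordon value at t=6 with g = 0.0491; discount at r = 0.11.
D_1 = 4.2095
D_2 = 5.1065
D_3 = 5.4742
D_4 = 5.8683
D_5 = 6.2908
D_6 = 6.7438
TV_6 = 7.0749/(0.11−0.0491) = 116.1720
P₀ = Σ Dₜ/(1+r)ᵗ + TV_6/(1+r)^6 = 85.2542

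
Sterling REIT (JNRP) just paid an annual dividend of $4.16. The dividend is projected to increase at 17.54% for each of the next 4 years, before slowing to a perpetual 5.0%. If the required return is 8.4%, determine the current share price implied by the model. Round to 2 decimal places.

Two-stage DDM. Project D₁…D_4 at 0.1754, terminal growth 0.05, discount at r = 0.084.
D_1 = 4.8897
D_2 = 5.7473
D_3 = 6.7554
D_4 = 7.9403
Terminal value at t=4: TV = D_5/(r−g) = 8.3373/(0.084−0.05) = 245.2147
P₀ = 4.8897/(1+0.084)^1 + 5.7473/(1+0.084)^2 + 6.7554/(1+0.084)^3 + 7.9403/(1+0.084)^4 + 245.2147/(1+0.084)^4 = 198.0505

$198.05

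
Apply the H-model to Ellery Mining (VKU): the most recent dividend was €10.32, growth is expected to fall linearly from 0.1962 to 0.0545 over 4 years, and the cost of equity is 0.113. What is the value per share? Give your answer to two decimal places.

€236.02

H-model: P₀ = D₀[(1+g_L) + H(g_S−g_L)]/(r−g_L), with H = 4/2 = 2.
P₀ = 10.32 × [(1+0.0545) + 2×(0.1962−0.0545)] / (0.113−0.0545)
   = 10.32 × 1.3379 / 0.0585 = 236.0193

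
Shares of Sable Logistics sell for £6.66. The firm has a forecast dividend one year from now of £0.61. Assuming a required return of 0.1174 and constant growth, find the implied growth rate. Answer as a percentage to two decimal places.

2.58%

From P₀ = D₁/(r − g), the implied growth is g = r − D₁/P₀.
g = 0.1174 − 0.61/6.66 = 0.1174 − 0.09159 = 0.02581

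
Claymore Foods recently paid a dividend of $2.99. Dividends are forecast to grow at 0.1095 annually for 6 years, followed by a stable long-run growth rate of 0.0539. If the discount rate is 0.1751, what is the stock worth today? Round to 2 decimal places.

Two-stage DDM. Project D₁…D_6 at 0.1095, terminal growth 0.0539, discount at r = 0.1751.
D_1 = 3.3174
D_2 = 3.6807
D_3 = 4.0837
D_4 = 4.5309
D_5 = 5.0270
D_6 = 5.5774
Terminal value at t=6: TV = D_7/(r−g) = 5.8781/(0.1751−0.0539) = 48.4989
P₀ = 3.3174/(1+0.1751)^1 + 3.6807/(1+0.1751)^2 + 4.0837/(1+0.1751)^3 + 4.5309/(1+0.1751)^4 + 5.0270/(1+0.1751)^5 + 5.5774/(1+0.1751)^6 + 48.4989/(1+0.1751)^6 = 33.1630

$33.16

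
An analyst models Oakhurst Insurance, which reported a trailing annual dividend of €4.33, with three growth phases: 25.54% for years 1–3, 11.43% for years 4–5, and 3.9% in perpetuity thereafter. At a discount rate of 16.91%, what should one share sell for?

€63.88

Three-stage DDM. Project D₁…D_5; terminal Gordon value at t=5 with g = 0.039; discount at r = 0.1691.
D_1 = 5.4359
D_2 = 6.8242
D_3 = 8.5671
D_4 = 9.5463
D_5 = 10.6375
TV_5 = 11.0523/(0.1691−0.039) = 84.9526
P₀ = Σ Dₜ/(1+r)ᵗ + TV_5/(1+r)^5 = 63.8818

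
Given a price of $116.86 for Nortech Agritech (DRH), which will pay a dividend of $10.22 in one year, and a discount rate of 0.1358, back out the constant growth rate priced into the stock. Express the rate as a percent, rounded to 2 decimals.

4.83%

From P₀ = D₁/(r − g), the implied growth is g = r − D₁/P₀.
g = 0.1358 − 10.22/116.86 = 0.1358 − 0.08746 = 0.04834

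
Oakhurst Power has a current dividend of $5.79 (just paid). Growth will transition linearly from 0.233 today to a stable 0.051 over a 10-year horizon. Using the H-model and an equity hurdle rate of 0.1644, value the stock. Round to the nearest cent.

H-model: P₀ = D₀[(1+g_L) + H(g_S−g_L)]/(r−g_L), with H = 10/2 = 5.
P₀ = 5.79 × [(1+0.051) + 5×(0.233−0.051)] / (0.1644−0.051)
   = 5.79 × 1.9610 / 0.1134 = 100.1251

$100.13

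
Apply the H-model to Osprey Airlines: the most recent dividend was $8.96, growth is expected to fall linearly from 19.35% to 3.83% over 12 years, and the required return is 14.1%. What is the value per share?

$171.83

H-model: P₀ = D₀[(1+g_L) + H(g_S−g_L)]/(r−g_L), with H = 12/2 = 6.
P₀ = 8.96 × [(1+0.0383) + 6×(0.1935−0.0383)] / (0.141−0.0383)
   = 8.96 × 1.9695 / 0.1027 = 171.8278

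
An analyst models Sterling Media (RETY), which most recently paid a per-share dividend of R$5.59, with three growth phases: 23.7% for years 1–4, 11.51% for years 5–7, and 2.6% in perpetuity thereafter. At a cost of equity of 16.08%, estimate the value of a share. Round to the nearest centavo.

Three-stage DDM. Project D₁…D_7; terminal Gordon value at t=7 with g = 0.026; discount at r = 0.1608.
D_1 = 6.9148
D_2 = 8.5536
D_3 = 10.5809
D_4 = 13.0885
D_5 = 14.5950
D_6 = 16.2749
D_7 = 18.1481
TV_7 = 18.6200/(0.1608−0.026) = 138.1305
P₀ = Σ Dₜ/(1+r)ᵗ + TV_7/(1+r)^7 = 94.8855

R$94.89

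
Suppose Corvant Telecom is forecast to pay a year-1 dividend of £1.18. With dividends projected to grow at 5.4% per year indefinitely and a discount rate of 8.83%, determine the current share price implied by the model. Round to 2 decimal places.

£34.40

Gordon growth model: P₀ = D₁/(r − g), with D₁ = 1.18 given directly.
P₀ = 1.1800 / (0.0883 − 0.054) = 1.1800 / 0.0343 = 34.4023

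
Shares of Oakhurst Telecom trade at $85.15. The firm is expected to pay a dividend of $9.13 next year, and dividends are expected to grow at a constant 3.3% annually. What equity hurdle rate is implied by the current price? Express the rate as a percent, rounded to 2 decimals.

14.02%

Rearranging the constant-growth DDM: r = D₁/P₀ + g.
r = 9.1300 / 85.15 + 0.033 = 0.10722 + 0.033 = 0.14022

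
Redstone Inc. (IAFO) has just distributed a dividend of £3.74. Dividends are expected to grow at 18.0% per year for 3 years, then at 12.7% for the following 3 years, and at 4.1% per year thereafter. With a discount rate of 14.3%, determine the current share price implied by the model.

£64.22

Three-stage DDM. Project D₁…D_6; terminal Gordon value at t=6 with g = 0.041; discount at r = 0.143.
D_1 = 4.4132
D_2 = 5.2076
D_3 = 6.1449
D_4 = 6.9253
D_5 = 7.8049
D_6 = 8.7961
TV_6 = 9.1567/(0.143−0.041) = 89.7718
P₀ = Σ Dₜ/(1+r)ᵗ + TV_6/(1+r)^6 = 64.2240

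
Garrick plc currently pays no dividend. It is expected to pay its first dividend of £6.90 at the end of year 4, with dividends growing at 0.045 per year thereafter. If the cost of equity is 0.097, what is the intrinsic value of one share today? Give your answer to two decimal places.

Deferred-dividend DDM. At t=3 the remaining stream is a growing perpetuity with first payment D_4 = 6.90.
V_3 = D_4/(r−g) = 6.90/(0.097−0.045) = 132.6923
P₀ = V_3/(1+r)^3 = 132.6923/(1+0.097)^3 = 100.5138

£100.51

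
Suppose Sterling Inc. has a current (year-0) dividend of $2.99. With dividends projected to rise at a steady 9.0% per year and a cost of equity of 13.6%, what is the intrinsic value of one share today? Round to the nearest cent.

Gordon growth model: P₀ = D₁/(r − g). D₁ = 2.99 × (1 + 0.09) = 3.2591.
P₀ = 3.2591 / (0.136 − 0.09) = 3.2591 / 0.046 = 70.8500

$70.85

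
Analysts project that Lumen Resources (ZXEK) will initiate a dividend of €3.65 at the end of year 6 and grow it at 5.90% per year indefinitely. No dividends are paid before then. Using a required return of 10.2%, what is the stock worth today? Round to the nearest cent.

€52.23

Deferred-dividend DDM. At t=5 the remaining stream is a growing perpetuity with first payment D_6 = 3.65.
V_5 = D_6/(r−g) = 3.65/(0.102−0.059) = 84.8837
P₀ = V_5/(1+r)^5 = 84.8837/(1+0.102)^5 = 52.2296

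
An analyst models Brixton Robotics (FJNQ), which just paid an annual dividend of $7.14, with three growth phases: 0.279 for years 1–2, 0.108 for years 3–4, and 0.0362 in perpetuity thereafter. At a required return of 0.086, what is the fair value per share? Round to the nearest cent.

Three-stage DDM. Project D₁…D_4; terminal Gordon value at t=4 with g = 0.0362; discount at r = 0.086.
D_1 = 9.1321
D_2 = 11.6799
D_3 = 12.9413
D_4 = 14.3390
TV_4 = 14.8581/(0.086−0.0362) = 298.3548
P₀ = Σ Dₜ/(1+r)ᵗ + TV_4/(1+r)^4 = 253.2180

$253.22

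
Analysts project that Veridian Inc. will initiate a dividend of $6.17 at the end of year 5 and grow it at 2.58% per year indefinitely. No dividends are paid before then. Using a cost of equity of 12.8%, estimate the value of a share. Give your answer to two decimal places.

$37.29

Deferred-dividend DDM. At t=4 the remaining stream is a growing perpetuity with first payment D_5 = 6.17.
V_4 = D_5/(r−g) = 6.17/(0.128−0.0258) = 60.3718
P₀ = V_4/(1+r)^4 = 60.3718/(1+0.128)^4 = 37.2905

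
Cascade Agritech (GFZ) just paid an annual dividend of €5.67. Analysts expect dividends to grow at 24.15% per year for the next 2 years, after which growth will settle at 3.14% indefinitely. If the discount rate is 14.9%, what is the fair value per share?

Two-stage DDM. Project D₁…D_2 at 0.2415, terminal growth 0.0314, discount at r = 0.149.
D_1 = 7.0393
D_2 = 8.7393
Terminal value at t=2: TV = D_3/(r−g) = 9.0137/(0.149−0.0314) = 76.6472
P₀ = 7.0393/(1+0.149)^1 + 8.7393/(1+0.149)^2 + 76.6472/(1+0.149)^2 = 70.8034

€70.80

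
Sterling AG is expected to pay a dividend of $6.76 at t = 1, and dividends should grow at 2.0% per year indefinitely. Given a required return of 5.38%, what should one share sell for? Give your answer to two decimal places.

$200.00

Gordon growth model: P₀ = D₁/(r − g), with D₁ = 6.76 given directly.
P₀ = 6.7600 / (0.0538 − 0.02) = 6.7600 / 0.0338 = 200.0000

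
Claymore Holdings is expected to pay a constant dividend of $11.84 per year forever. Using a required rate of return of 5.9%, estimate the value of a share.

$200.68

Zero-growth DDM (perpetuity): P₀ = D/r = 11.84 / 0.059 = 200.6780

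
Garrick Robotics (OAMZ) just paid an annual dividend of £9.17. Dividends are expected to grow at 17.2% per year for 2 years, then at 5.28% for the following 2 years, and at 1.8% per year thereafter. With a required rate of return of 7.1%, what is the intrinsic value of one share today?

£246.23

Three-stage DDM. Project D₁…D_4; terminal Gordon value at t=4 with g = 0.018; discount at r = 0.071.
D_1 = 10.7472
D_2 = 12.5958
D_3 = 13.2608
D_4 = 13.9610
TV_4 = 14.2123/(0.071−0.018) = 268.1564
P₀ = Σ Dₜ/(1+r)ᵗ + TV_4/(1+r)^4 = 246.2337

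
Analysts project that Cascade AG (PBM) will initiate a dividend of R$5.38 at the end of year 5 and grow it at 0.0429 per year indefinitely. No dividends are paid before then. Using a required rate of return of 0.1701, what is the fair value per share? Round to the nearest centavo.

Deferred-dividend DDM. At t=4 the remaining stream is a growing perpetuity with first payment D_5 = 5.38.
V_4 = D_5/(r−g) = 5.38/(0.1701−0.0429) = 42.2956
P₀ = V_4/(1+r)^4 = 42.2956/(1+0.1701)^4 = 22.5633

R$22.56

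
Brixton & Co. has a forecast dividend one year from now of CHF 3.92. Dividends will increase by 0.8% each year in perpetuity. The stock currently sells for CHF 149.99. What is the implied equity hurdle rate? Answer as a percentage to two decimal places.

3.41%

Rearranging the constant-growth DDM: r = D₁/P₀ + g.
r = 3.9200 / 149.99 + 0.008 = 0.02614 + 0.008 = 0.03414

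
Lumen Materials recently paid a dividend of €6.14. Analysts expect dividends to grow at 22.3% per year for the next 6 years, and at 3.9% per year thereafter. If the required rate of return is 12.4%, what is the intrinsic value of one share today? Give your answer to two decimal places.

Two-stage DDM. Project D₁…D_6 at 0.223, terminal growth 0.039, discount at r = 0.124.
D_1 = 7.5092
D_2 = 9.1838
D_3 = 11.2318
D_4 = 13.7364
D_5 = 16.7997
D_6 = 20.5460
Terminal value at t=6: TV = D_7/(r−g) = 21.3473/(0.124−0.039) = 251.1445
P₀ = 7.5092/(1+0.124)^1 + 9.1838/(1+0.124)^2 + 11.2318/(1+0.124)^3 + 13.7364/(1+0.124)^4 + 16.7997/(1+0.124)^5 + 20.5460/(1+0.124)^6 + 251.1445/(1+0.124)^6 = 174.5637

€174.56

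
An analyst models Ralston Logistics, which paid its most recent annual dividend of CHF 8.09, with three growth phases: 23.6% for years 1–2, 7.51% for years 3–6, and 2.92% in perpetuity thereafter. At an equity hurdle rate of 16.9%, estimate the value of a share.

Three-stage DDM. Project D₁…D_6; terminal Gordon value at t=6 with g = 0.0292; discount at r = 0.169.
D_1 = 9.9992
D_2 = 12.3591
D_3 = 13.2872
D_4 = 14.2851
D_5 = 15.3579
D_6 = 16.5113
TV_6 = 16.9934/(0.169−0.0292) = 121.5552
P₀ = Σ Dₜ/(1+r)ᵗ + TV_6/(1+r)^6 = 94.6998

CHF 94.70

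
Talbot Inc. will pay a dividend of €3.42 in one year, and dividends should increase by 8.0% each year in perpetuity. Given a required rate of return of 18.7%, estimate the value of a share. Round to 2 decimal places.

€31.96

Gordon growth model: P₀ = D₁/(r − g), with D₁ = 3.42 given directly.
P₀ = 3.4200 / (0.187 − 0.08) = 3.4200 / 0.107 = 31.9626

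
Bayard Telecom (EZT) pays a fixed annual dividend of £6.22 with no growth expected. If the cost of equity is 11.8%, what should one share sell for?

Zero-growth DDM (perpetuity): P₀ = D/r = 6.22 / 0.118 = 52.7119

£52.71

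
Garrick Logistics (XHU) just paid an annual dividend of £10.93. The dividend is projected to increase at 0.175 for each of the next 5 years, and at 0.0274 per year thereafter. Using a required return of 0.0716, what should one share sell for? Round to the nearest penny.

Two-stage DDM. Project D₁…D_5 at 0.175, terminal growth 0.0274, discount at r = 0.0716.
D_1 = 12.8428
D_2 = 15.0902
D_3 = 17.7310
D_4 = 20.8340
D_5 = 24.4799
Terminal value at t=5: TV = D_6/(r−g) = 25.1506/(0.0716−0.0274) = 569.0190
P₀ = 12.8428/(1+0.0716)^1 + 15.0902/(1+0.0716)^2 + 17.7310/(1+0.0716)^3 + 20.8340/(1+0.0716)^4 + 24.4799/(1+0.0716)^5 + 569.0190/(1+0.0716)^5 = 475.3411

£475.34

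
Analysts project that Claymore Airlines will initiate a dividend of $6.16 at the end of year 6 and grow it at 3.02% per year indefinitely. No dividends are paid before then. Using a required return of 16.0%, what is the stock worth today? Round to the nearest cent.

Deferred-dividend DDM. At t=5 the remaining stream is a growing perpetuity with first payment D_6 = 6.16.
V_5 = D_6/(r−g) = 6.16/(0.16−0.0302) = 47.4576
P₀ = V_5/(1+r)^5 = 47.4576/(1+0.16)^5 = 22.5952

$22.60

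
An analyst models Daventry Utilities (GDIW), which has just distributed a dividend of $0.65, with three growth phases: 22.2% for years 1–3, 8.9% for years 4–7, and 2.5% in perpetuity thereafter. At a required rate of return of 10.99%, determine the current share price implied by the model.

$15.39

Three-stage DDM. Project D₁…D_7; terminal Gordon value at t=7 with g = 0.025; discount at r = 0.1099.
D_1 = 0.7943
D_2 = 0.9706
D_3 = 1.1861
D_4 = 1.2917
D_5 = 1.4066
D_6 = 1.5318
D_7 = 1.6682
TV_7 = 1.7099/(0.1099−0.025) = 20.1398
P₀ = Σ Dₜ/(1+r)ᵗ + TV_7/(1+r)^7 = 15.3874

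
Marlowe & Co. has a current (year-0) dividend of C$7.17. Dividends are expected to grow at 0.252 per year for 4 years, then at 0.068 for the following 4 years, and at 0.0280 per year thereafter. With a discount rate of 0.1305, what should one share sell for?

Three-stage DDM. Project D₁…D_8; terminal Gordon value at t=8 with g = 0.028; discount at r = 0.1305.
D_1 = 8.9768
D_2 = 11.2390
D_3 = 14.0712
D_4 = 17.6172
D_5 = 18.8152
D_6 = 20.0946
D_7 = 21.4610
D_8 = 22.9204
TV_8 = 23.5621/(0.1305−0.028) = 229.8745
P₀ = Σ Dₜ/(1+r)ᵗ + TV_8/(1+r)^8 = 160.9247

C$160.92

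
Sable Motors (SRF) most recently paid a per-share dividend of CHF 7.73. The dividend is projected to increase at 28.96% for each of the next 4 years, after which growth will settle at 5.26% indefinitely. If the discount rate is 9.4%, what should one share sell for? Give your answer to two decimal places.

Two-stage DDM. Project D₁…D_4 at 0.2896, terminal growth 0.0526, discount at r = 0.094.
D_1 = 9.9686
D_2 = 12.8555
D_3 = 16.5785
D_4 = 21.3796
Terminal value at t=4: TV = D_5/(r−g) = 22.5042/(0.094−0.0526) = 543.5789
P₀ = 9.9686/(1+0.094)^1 + 12.8555/(1+0.094)^2 + 16.5785/(1+0.094)^3 + 21.3796/(1+0.094)^4 + 543.5789/(1+0.094)^4 = 426.9245

CHF 426.92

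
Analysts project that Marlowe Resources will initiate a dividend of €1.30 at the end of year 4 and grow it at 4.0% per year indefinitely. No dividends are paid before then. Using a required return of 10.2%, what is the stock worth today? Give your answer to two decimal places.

Deferred-dividend DDM. At t=3 the remaining stream is a growing perpetuity with first payment D_4 = 1.30.
V_3 = D_4/(r−g) = 1.30/(0.102−0.04) = 20.9677
P₀ = V_3/(1+r)^3 = 20.9677/(1+0.102)^3 = 15.6678

€15.67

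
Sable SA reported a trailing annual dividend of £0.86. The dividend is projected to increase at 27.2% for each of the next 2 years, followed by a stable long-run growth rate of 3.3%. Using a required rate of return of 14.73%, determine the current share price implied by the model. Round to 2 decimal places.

Two-stage DDM. Project D₁…D_2 at 0.272, terminal growth 0.033, discount at r = 0.1473.
D_1 = 1.0939
D_2 = 1.3915
Terminal value at t=2: TV = D_3/(r−g) = 1.4374/(0.1473−0.033) = 12.5755
P₀ = 1.0939/(1+0.1473)^1 + 1.3915/(1+0.1473)^2 + 12.5755/(1+0.1473)^2 = 11.5643

£11.56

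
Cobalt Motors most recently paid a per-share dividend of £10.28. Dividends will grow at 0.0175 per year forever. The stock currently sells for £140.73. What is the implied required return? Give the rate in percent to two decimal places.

Rearranging the constant-growth DDM: r = D₁/P₀ + g.
D₁ = 10.28 × (1 + 0.0175) = 10.4599.
r = 10.4599 / 140.73 + 0.0175 = 0.07433 + 0.0175 = 0.09183

9.18%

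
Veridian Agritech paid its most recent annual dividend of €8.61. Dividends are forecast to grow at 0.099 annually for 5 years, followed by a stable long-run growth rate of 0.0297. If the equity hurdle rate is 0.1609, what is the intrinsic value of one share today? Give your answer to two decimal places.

Two-stage DDM. Project D₁…D_5 at 0.099, terminal growth 0.0297, discount at r = 0.1609.
D_1 = 9.4624
D_2 = 10.3992
D_3 = 11.4287
D_4 = 12.5601
D_5 = 13.8036
Terminal value at t=5: TV = D_6/(r−g) = 14.2135/(0.1609−0.0297) = 108.3349
P₀ = 9.4624/(1+0.1609)^1 + 10.3992/(1+0.1609)^2 + 11.4287/(1+0.1609)^3 + 12.5601/(1+0.1609)^4 + 13.8036/(1+0.1609)^5 + 108.3349/(1+0.1609)^5 = 88.0141

€88.01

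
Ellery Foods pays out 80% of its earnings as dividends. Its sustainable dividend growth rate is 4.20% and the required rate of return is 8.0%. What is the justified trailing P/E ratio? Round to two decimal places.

21.94

Justified trailing P/E = b(1+g)/(r−g) = 0.80×(1+0.042)/(0.08−0.042) = 21.9368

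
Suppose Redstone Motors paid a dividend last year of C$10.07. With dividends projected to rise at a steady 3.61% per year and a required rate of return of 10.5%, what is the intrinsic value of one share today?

C$151.43

Gordon growth model: P₀ = D₁/(r − g). D₁ = 10.07 × (1 + 0.0361) = 10.4335.
P₀ = 10.4335 / (0.105 − 0.0361) = 10.4335 / 0.0689 = 151.4300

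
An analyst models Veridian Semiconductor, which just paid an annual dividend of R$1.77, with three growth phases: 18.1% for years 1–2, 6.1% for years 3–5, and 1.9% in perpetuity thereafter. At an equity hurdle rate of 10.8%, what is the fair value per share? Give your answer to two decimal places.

R$29.65

Three-stage DDM. Project D₁…D_5; terminal Gordon value at t=5 with g = 0.019; discount at r = 0.108.
D_1 = 2.0904
D_2 = 2.4687
D_3 = 2.6193
D_4 = 2.7791
D_5 = 2.9486
TV_5 = 3.0046/(0.108−0.019) = 33.7601
P₀ = Σ Dₜ/(1+r)ᵗ + TV_5/(1+r)^5 = 29.6492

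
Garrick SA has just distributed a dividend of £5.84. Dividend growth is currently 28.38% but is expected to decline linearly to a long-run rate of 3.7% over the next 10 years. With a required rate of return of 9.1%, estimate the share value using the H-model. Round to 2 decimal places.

£245.60

H-model: P₀ = D₀[(1+g_L) + H(g_S−g_L)]/(r−g_L), with H = 10/2 = 5.
P₀ = 5.84 × [(1+0.037) + 5×(0.2838−0.037)] / (0.091−0.037)
   = 5.84 × 2.2710 / 0.054 = 245.6044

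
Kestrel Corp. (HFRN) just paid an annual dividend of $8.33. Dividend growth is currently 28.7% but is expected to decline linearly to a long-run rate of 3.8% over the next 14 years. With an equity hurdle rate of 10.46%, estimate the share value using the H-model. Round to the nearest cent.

H-model: P₀ = D₀[(1+g_L) + H(g_S−g_L)]/(r−g_L), with H = 14/2 = 7.
P₀ = 8.33 × [(1+0.038) + 7×(0.287−0.038)] / (0.1046−0.038)
   = 8.33 × 2.7810 / 0.0666 = 347.8338

$347.83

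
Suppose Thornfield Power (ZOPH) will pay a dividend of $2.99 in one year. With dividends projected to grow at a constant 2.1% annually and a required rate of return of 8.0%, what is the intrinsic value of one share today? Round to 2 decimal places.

$50.68

Gordon growth model: P₀ = D₁/(r − g), with D₁ = 2.99 given directly.
P₀ = 2.9900 / (0.08 − 0.021) = 2.9900 / 0.059 = 50.6780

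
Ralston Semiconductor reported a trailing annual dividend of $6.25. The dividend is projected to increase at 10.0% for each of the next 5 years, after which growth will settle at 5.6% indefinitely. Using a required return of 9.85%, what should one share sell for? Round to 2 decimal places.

$187.74

Two-stage DDM. Project D₁…D_5 at 0.1, terminal growth 0.056, discount at r = 0.0985.
D_1 = 6.8750
D_2 = 7.5625
D_3 = 8.3188
D_4 = 9.1506
D_5 = 10.0657
Terminal value at t=5: TV = D_6/(r−g) = 10.6294/(0.0985−0.056) = 250.1027
P₀ = 6.8750/(1+0.0985)^1 + 7.5625/(1+0.0985)^2 + 8.3188/(1+0.0985)^3 + 9.1506/(1+0.0985)^4 + 10.0657/(1+0.0985)^5 + 250.1027/(1+0.0985)^5 = 187.7355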